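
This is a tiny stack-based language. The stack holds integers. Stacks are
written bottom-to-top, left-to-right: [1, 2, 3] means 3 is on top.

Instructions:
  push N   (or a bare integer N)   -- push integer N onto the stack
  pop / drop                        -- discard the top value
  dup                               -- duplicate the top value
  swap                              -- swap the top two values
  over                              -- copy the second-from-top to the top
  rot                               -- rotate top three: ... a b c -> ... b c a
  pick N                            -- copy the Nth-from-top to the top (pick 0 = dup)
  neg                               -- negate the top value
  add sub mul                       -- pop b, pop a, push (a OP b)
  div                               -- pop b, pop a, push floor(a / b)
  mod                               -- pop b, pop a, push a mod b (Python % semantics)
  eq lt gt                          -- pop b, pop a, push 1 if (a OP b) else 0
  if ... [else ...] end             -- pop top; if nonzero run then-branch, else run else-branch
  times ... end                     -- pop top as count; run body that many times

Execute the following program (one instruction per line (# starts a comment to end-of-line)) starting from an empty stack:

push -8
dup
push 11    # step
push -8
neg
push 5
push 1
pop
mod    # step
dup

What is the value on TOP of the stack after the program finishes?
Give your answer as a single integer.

After 'push -8': [-8]
After 'dup': [-8, -8]
After 'push 11': [-8, -8, 11]
After 'push -8': [-8, -8, 11, -8]
After 'neg': [-8, -8, 11, 8]
After 'push 5': [-8, -8, 11, 8, 5]
After 'push 1': [-8, -8, 11, 8, 5, 1]
After 'pop': [-8, -8, 11, 8, 5]
After 'mod': [-8, -8, 11, 3]
After 'dup': [-8, -8, 11, 3, 3]

Answer: 3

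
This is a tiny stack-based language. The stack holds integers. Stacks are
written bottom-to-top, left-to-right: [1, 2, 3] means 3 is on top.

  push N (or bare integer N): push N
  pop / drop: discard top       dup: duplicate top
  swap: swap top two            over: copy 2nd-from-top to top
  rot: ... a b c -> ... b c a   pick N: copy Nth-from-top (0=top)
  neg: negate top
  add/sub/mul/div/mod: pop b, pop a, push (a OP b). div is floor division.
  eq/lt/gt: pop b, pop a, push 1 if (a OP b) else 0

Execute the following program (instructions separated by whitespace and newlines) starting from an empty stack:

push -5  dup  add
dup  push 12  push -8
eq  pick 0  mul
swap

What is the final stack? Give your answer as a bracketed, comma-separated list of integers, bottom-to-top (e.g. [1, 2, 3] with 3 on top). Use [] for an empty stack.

After 'push -5': [-5]
After 'dup': [-5, -5]
After 'add': [-10]
After 'dup': [-10, -10]
After 'push 12': [-10, -10, 12]
After 'push -8': [-10, -10, 12, -8]
After 'eq': [-10, -10, 0]
After 'pick 0': [-10, -10, 0, 0]
After 'mul': [-10, -10, 0]
After 'swap': [-10, 0, -10]

Answer: [-10, 0, -10]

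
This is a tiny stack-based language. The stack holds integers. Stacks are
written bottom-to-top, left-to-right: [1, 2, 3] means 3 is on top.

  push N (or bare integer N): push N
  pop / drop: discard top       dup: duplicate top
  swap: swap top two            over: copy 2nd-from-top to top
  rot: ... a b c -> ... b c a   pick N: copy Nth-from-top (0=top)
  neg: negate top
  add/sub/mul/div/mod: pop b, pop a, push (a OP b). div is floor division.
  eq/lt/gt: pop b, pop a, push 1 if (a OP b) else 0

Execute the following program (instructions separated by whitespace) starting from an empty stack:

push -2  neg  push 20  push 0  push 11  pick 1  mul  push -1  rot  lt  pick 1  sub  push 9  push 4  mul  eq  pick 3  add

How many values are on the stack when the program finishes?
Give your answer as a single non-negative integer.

Answer: 4

Derivation:
After 'push -2': stack = [-2] (depth 1)
After 'neg': stack = [2] (depth 1)
After 'push 20': stack = [2, 20] (depth 2)
After 'push 0': stack = [2, 20, 0] (depth 3)
After 'push 11': stack = [2, 20, 0, 11] (depth 4)
After 'pick 1': stack = [2, 20, 0, 11, 0] (depth 5)
After 'mul': stack = [2, 20, 0, 0] (depth 4)
After 'push -1': stack = [2, 20, 0, 0, -1] (depth 5)
After 'rot': stack = [2, 20, 0, -1, 0] (depth 5)
After 'lt': stack = [2, 20, 0, 1] (depth 4)
After 'pick 1': stack = [2, 20, 0, 1, 0] (depth 5)
After 'sub': stack = [2, 20, 0, 1] (depth 4)
After 'push 9': stack = [2, 20, 0, 1, 9] (depth 5)
After 'push 4': stack = [2, 20, 0, 1, 9, 4] (depth 6)
After 'mul': stack = [2, 20, 0, 1, 36] (depth 5)
After 'eq': stack = [2, 20, 0, 0] (depth 4)
After 'pick 3': stack = [2, 20, 0, 0, 2] (depth 5)
After 'add': stack = [2, 20, 0, 2] (depth 4)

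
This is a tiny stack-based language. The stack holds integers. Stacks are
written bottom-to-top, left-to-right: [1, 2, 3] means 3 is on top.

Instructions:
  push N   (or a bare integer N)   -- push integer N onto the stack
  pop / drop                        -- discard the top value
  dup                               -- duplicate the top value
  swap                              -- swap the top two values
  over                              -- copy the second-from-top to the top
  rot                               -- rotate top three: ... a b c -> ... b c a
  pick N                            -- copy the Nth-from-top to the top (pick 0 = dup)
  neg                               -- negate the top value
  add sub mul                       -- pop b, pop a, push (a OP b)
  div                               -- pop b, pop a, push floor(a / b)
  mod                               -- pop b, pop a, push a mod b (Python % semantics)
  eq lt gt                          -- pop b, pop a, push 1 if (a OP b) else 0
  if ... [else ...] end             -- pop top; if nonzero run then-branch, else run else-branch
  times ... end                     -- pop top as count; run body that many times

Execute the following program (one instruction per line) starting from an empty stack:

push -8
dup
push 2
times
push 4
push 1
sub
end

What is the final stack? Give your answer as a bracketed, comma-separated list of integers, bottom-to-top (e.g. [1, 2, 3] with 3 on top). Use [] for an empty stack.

Answer: [-8, -8, 3, 3]

Derivation:
After 'push -8': [-8]
After 'dup': [-8, -8]
After 'push 2': [-8, -8, 2]
After 'times': [-8, -8]
After 'push 4': [-8, -8, 4]
After 'push 1': [-8, -8, 4, 1]
After 'sub': [-8, -8, 3]
After 'push 4': [-8, -8, 3, 4]
After 'push 1': [-8, -8, 3, 4, 1]
After 'sub': [-8, -8, 3, 3]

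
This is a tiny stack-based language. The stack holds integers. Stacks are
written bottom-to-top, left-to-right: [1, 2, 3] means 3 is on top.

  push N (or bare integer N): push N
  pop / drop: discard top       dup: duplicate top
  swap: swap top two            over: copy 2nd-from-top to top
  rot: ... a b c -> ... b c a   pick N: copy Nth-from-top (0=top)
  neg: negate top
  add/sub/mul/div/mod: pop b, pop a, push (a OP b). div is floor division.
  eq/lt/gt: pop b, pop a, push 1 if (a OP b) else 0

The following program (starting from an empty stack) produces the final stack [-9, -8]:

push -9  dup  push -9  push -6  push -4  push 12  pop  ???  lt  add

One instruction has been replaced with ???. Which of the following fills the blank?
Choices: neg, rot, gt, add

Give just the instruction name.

Stack before ???: [-9, -9, -9, -6, -4]
Stack after ???:  [-9, -9, -9, 0]
Checking each choice:
  neg: produces [-9, -9, -8]
  rot: produces [-9, -9, -6]
  gt: MATCH
  add: produces [-9, -9]


Answer: gt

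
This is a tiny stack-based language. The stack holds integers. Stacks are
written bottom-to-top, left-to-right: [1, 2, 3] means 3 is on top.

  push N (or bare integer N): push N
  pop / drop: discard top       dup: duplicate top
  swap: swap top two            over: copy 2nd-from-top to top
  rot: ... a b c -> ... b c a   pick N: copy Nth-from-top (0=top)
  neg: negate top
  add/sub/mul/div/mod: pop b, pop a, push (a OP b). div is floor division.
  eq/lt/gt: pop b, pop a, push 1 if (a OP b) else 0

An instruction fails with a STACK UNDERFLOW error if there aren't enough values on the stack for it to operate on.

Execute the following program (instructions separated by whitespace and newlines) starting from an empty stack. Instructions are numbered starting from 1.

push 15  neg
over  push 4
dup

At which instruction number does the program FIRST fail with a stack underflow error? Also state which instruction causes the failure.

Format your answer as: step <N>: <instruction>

Step 1 ('push 15'): stack = [15], depth = 1
Step 2 ('neg'): stack = [-15], depth = 1
Step 3 ('over'): needs 2 value(s) but depth is 1 — STACK UNDERFLOW

Answer: step 3: over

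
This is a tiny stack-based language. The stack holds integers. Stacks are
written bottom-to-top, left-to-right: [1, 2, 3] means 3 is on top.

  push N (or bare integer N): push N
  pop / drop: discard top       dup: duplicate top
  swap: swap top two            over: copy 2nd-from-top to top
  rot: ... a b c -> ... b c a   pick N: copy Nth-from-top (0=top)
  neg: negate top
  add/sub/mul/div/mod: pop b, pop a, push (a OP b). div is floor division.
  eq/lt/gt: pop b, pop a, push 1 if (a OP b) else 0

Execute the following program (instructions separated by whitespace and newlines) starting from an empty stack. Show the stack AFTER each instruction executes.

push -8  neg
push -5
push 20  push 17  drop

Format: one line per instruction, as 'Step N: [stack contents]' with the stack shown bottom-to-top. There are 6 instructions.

Step 1: [-8]
Step 2: [8]
Step 3: [8, -5]
Step 4: [8, -5, 20]
Step 5: [8, -5, 20, 17]
Step 6: [8, -5, 20]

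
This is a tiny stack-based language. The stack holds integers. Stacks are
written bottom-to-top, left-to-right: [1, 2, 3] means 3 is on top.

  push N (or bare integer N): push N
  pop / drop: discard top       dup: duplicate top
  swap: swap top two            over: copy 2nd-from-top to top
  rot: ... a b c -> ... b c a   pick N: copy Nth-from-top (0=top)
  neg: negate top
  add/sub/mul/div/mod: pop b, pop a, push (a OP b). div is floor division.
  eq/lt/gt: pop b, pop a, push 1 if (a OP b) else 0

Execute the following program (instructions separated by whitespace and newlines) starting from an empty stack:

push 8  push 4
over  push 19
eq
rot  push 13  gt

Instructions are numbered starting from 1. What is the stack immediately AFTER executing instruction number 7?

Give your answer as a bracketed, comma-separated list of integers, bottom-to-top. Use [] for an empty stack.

Answer: [4, 0, 8, 13]

Derivation:
Step 1 ('push 8'): [8]
Step 2 ('push 4'): [8, 4]
Step 3 ('over'): [8, 4, 8]
Step 4 ('push 19'): [8, 4, 8, 19]
Step 5 ('eq'): [8, 4, 0]
Step 6 ('rot'): [4, 0, 8]
Step 7 ('push 13'): [4, 0, 8, 13]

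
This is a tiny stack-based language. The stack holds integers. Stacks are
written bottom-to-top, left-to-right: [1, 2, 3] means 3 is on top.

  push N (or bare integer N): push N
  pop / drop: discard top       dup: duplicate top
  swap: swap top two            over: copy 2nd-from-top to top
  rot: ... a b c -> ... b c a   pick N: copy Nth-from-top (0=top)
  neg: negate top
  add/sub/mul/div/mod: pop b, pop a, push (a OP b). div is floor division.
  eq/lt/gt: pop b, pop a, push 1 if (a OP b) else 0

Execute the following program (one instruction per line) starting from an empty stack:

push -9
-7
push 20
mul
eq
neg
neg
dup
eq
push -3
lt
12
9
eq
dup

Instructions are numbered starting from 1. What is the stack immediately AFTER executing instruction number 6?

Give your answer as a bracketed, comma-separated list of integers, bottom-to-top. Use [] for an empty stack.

Step 1 ('push -9'): [-9]
Step 2 ('-7'): [-9, -7]
Step 3 ('push 20'): [-9, -7, 20]
Step 4 ('mul'): [-9, -140]
Step 5 ('eq'): [0]
Step 6 ('neg'): [0]

Answer: [0]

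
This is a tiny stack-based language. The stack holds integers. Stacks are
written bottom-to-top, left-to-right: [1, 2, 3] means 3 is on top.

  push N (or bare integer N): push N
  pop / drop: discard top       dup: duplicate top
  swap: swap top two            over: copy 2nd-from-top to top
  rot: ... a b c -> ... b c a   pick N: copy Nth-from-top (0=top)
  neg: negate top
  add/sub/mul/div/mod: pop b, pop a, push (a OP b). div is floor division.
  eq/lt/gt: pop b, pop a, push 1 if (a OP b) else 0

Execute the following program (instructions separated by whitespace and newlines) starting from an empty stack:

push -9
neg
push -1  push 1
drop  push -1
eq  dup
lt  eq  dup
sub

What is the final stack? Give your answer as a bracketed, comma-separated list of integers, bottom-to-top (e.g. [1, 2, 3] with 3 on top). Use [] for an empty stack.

After 'push -9': [-9]
After 'neg': [9]
After 'push -1': [9, -1]
After 'push 1': [9, -1, 1]
After 'drop': [9, -1]
After 'push -1': [9, -1, -1]
After 'eq': [9, 1]
After 'dup': [9, 1, 1]
After 'lt': [9, 0]
After 'eq': [0]
After 'dup': [0, 0]
After 'sub': [0]

Answer: [0]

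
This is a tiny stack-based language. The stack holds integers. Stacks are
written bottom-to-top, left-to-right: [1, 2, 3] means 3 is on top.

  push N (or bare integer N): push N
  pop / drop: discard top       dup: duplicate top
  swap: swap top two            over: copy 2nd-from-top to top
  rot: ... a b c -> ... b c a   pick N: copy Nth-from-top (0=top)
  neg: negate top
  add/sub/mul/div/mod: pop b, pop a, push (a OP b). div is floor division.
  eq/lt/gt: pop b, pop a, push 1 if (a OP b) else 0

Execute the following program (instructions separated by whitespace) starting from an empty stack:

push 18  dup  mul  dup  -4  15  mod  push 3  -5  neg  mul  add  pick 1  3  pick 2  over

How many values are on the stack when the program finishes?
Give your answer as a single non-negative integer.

Answer: 7

Derivation:
After 'push 18': stack = [18] (depth 1)
After 'dup': stack = [18, 18] (depth 2)
After 'mul': stack = [324] (depth 1)
After 'dup': stack = [324, 324] (depth 2)
After 'push -4': stack = [324, 324, -4] (depth 3)
After 'push 15': stack = [324, 324, -4, 15] (depth 4)
After 'mod': stack = [324, 324, 11] (depth 3)
After 'push 3': stack = [324, 324, 11, 3] (depth 4)
After 'push -5': stack = [324, 324, 11, 3, -5] (depth 5)
After 'neg': stack = [324, 324, 11, 3, 5] (depth 5)
After 'mul': stack = [324, 324, 11, 15] (depth 4)
After 'add': stack = [324, 324, 26] (depth 3)
After 'pick 1': stack = [324, 324, 26, 324] (depth 4)
After 'push 3': stack = [324, 324, 26, 324, 3] (depth 5)
After 'pick 2': stack = [324, 324, 26, 324, 3, 26] (depth 6)
After 'over': stack = [324, 324, 26, 324, 3, 26, 3] (depth 7)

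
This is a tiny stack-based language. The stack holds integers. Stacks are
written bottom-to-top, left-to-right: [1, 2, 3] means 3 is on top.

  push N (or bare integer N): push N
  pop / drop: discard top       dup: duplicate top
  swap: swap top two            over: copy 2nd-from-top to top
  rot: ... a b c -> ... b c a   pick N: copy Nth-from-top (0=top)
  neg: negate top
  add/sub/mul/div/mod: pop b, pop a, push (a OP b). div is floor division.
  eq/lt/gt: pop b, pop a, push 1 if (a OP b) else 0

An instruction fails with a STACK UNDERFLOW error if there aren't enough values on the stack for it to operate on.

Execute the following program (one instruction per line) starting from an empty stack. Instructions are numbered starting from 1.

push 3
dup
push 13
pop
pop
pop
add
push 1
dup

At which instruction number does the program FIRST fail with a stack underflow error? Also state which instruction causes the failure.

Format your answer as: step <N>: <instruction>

Answer: step 7: add

Derivation:
Step 1 ('push 3'): stack = [3], depth = 1
Step 2 ('dup'): stack = [3, 3], depth = 2
Step 3 ('push 13'): stack = [3, 3, 13], depth = 3
Step 4 ('pop'): stack = [3, 3], depth = 2
Step 5 ('pop'): stack = [3], depth = 1
Step 6 ('pop'): stack = [], depth = 0
Step 7 ('add'): needs 2 value(s) but depth is 0 — STACK UNDERFLOW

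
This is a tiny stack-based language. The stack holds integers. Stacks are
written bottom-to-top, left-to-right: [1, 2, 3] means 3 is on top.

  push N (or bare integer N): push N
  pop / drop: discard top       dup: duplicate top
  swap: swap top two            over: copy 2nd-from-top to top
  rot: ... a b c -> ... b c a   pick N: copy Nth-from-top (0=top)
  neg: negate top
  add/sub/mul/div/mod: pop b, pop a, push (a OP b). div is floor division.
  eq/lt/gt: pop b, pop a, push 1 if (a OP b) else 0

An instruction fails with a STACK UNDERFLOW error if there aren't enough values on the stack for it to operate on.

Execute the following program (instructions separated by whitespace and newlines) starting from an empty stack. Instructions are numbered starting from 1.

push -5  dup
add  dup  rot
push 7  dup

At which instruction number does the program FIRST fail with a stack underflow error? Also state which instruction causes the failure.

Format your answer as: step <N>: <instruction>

Answer: step 5: rot

Derivation:
Step 1 ('push -5'): stack = [-5], depth = 1
Step 2 ('dup'): stack = [-5, -5], depth = 2
Step 3 ('add'): stack = [-10], depth = 1
Step 4 ('dup'): stack = [-10, -10], depth = 2
Step 5 ('rot'): needs 3 value(s) but depth is 2 — STACK UNDERFLOW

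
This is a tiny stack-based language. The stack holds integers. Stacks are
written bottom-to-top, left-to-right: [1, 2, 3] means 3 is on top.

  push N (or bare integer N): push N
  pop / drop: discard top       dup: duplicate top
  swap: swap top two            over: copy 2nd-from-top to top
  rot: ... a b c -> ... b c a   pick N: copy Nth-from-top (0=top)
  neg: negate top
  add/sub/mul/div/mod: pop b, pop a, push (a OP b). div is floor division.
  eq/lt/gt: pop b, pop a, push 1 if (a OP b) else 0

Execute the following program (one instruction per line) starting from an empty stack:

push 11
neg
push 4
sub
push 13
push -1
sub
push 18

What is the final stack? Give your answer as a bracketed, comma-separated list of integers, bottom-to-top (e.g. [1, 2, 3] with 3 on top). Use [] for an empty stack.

After 'push 11': [11]
After 'neg': [-11]
After 'push 4': [-11, 4]
After 'sub': [-15]
After 'push 13': [-15, 13]
After 'push -1': [-15, 13, -1]
After 'sub': [-15, 14]
After 'push 18': [-15, 14, 18]

Answer: [-15, 14, 18]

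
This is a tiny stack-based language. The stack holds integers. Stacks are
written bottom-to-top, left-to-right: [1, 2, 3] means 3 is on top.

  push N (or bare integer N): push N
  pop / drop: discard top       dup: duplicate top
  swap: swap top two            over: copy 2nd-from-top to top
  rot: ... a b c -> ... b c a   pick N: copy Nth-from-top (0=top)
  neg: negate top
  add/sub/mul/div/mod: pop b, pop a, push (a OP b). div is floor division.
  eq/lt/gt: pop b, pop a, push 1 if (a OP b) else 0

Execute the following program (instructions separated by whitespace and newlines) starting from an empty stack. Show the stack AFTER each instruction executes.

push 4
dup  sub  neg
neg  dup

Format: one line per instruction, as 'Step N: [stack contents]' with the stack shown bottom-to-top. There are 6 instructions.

Step 1: [4]
Step 2: [4, 4]
Step 3: [0]
Step 4: [0]
Step 5: [0]
Step 6: [0, 0]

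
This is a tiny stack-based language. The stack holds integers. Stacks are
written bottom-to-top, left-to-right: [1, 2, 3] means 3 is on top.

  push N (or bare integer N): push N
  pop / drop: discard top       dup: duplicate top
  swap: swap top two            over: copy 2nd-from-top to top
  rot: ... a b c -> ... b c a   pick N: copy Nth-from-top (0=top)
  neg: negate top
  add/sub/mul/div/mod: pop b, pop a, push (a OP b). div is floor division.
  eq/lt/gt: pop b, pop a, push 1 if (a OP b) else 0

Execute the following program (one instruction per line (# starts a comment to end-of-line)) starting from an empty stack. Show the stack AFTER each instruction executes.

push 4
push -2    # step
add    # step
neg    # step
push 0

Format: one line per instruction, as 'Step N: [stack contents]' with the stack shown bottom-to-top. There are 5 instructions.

Step 1: [4]
Step 2: [4, -2]
Step 3: [2]
Step 4: [-2]
Step 5: [-2, 0]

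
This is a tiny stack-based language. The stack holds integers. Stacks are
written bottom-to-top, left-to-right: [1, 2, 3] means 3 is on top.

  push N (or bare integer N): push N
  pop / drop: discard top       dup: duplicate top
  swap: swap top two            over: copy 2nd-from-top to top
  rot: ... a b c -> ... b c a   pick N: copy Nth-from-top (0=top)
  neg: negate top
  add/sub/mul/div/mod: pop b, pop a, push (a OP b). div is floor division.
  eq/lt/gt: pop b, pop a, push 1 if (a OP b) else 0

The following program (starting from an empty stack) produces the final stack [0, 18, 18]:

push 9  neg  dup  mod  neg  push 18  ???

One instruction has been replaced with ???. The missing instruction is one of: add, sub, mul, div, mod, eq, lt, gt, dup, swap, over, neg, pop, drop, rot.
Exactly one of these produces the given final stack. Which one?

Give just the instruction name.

Stack before ???: [0, 18]
Stack after ???:  [0, 18, 18]
The instruction that transforms [0, 18] -> [0, 18, 18] is: dup

Answer: dup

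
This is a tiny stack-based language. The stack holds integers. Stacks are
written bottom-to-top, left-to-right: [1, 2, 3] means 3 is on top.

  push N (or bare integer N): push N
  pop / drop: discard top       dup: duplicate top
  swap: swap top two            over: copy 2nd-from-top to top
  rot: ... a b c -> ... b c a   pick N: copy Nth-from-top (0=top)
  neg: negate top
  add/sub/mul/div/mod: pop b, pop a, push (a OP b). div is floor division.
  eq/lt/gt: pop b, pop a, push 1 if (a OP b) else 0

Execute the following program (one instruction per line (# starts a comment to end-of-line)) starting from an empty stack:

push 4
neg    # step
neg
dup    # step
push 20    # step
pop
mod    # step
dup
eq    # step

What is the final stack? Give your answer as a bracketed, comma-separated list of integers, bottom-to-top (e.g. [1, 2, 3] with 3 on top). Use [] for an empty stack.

Answer: [1]

Derivation:
After 'push 4': [4]
After 'neg': [-4]
After 'neg': [4]
After 'dup': [4, 4]
After 'push 20': [4, 4, 20]
After 'pop': [4, 4]
After 'mod': [0]
After 'dup': [0, 0]
After 'eq': [1]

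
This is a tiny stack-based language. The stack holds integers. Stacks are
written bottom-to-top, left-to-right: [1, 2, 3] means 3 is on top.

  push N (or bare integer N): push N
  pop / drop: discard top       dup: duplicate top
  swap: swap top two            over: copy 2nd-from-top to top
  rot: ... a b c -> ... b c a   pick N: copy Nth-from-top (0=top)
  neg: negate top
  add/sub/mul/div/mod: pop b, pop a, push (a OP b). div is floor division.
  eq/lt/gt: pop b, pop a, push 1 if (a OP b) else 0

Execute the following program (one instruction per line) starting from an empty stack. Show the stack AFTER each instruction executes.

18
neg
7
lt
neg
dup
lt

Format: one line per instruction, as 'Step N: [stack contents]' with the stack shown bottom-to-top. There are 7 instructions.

Step 1: [18]
Step 2: [-18]
Step 3: [-18, 7]
Step 4: [1]
Step 5: [-1]
Step 6: [-1, -1]
Step 7: [0]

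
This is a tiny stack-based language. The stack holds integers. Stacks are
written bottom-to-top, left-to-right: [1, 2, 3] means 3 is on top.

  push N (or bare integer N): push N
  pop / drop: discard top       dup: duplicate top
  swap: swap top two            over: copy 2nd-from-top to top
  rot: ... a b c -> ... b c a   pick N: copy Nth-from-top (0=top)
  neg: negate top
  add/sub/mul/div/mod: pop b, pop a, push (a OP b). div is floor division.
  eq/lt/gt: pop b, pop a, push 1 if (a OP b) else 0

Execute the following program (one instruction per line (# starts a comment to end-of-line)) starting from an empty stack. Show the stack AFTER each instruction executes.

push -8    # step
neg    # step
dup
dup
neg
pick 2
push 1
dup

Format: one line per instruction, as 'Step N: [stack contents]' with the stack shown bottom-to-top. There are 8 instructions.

Step 1: [-8]
Step 2: [8]
Step 3: [8, 8]
Step 4: [8, 8, 8]
Step 5: [8, 8, -8]
Step 6: [8, 8, -8, 8]
Step 7: [8, 8, -8, 8, 1]
Step 8: [8, 8, -8, 8, 1, 1]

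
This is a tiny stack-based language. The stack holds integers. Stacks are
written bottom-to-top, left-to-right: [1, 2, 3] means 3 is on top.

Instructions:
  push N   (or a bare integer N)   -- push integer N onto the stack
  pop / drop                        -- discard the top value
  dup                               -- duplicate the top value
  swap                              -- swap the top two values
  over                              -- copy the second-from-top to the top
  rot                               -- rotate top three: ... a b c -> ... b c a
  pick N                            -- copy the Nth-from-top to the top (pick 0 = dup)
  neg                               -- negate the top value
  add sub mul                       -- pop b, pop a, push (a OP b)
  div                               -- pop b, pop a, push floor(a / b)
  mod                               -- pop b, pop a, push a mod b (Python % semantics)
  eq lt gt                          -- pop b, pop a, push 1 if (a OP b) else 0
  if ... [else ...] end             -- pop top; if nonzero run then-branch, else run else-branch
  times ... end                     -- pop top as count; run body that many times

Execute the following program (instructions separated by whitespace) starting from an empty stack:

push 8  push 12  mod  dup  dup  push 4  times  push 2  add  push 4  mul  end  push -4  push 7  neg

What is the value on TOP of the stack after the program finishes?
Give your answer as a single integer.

Answer: -7

Derivation:
After 'push 8': [8]
After 'push 12': [8, 12]
After 'mod': [8]
After 'dup': [8, 8]
After 'dup': [8, 8, 8]
After 'push 4': [8, 8, 8, 4]
After 'times': [8, 8, 8]
After 'push 2': [8, 8, 8, 2]
After 'add': [8, 8, 10]
After 'push 4': [8, 8, 10, 4]
  ...
After 'add': [8, 8, 170]
After 'push 4': [8, 8, 170, 4]
After 'mul': [8, 8, 680]
After 'push 2': [8, 8, 680, 2]
After 'add': [8, 8, 682]
After 'push 4': [8, 8, 682, 4]
After 'mul': [8, 8, 2728]
After 'push -4': [8, 8, 2728, -4]
After 'push 7': [8, 8, 2728, -4, 7]
After 'neg': [8, 8, 2728, -4, -7]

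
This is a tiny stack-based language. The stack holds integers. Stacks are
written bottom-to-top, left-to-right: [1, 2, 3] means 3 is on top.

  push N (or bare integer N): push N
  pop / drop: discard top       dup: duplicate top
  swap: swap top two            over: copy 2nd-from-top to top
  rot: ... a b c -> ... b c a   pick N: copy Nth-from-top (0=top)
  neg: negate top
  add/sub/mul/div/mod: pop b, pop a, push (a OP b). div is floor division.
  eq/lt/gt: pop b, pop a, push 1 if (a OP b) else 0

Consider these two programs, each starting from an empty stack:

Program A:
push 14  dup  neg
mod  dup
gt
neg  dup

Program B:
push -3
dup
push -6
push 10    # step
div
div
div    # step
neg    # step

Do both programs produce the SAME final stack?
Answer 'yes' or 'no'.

Program A trace:
  After 'push 14': [14]
  After 'dup': [14, 14]
  After 'neg': [14, -14]
  After 'mod': [0]
  After 'dup': [0, 0]
  After 'gt': [0]
  After 'neg': [0]
  After 'dup': [0, 0]
Program A final stack: [0, 0]

Program B trace:
  After 'push -3': [-3]
  After 'dup': [-3, -3]
  After 'push -6': [-3, -3, -6]
  After 'push 10': [-3, -3, -6, 10]
  After 'div': [-3, -3, -1]
  After 'div': [-3, 3]
  After 'div': [-1]
  After 'neg': [1]
Program B final stack: [1]
Same: no

Answer: no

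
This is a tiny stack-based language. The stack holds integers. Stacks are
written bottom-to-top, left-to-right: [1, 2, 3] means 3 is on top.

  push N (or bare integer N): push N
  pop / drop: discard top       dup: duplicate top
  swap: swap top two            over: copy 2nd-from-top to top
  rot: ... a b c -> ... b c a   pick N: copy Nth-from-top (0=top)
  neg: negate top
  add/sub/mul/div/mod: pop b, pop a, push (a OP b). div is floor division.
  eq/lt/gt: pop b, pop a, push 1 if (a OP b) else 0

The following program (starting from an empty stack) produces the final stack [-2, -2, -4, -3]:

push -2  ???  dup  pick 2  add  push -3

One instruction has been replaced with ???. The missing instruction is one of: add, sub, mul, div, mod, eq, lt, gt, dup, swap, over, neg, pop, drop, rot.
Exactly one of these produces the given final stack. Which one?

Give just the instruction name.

Stack before ???: [-2]
Stack after ???:  [-2, -2]
The instruction that transforms [-2] -> [-2, -2] is: dup

Answer: dup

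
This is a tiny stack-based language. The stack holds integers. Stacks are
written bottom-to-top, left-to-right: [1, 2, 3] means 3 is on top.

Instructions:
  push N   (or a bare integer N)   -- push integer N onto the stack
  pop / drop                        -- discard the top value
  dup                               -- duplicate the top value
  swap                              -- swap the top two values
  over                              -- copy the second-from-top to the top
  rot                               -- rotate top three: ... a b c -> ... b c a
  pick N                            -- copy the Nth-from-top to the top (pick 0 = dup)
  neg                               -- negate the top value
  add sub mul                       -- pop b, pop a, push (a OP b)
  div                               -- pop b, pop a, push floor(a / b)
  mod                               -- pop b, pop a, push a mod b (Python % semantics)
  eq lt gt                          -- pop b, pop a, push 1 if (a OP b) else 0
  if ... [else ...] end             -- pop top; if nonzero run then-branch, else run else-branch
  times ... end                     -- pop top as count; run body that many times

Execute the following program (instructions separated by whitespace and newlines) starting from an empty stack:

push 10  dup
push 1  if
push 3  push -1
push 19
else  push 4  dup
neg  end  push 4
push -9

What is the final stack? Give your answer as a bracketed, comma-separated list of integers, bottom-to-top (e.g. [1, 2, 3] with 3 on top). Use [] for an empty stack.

After 'push 10': [10]
After 'dup': [10, 10]
After 'push 1': [10, 10, 1]
After 'if': [10, 10]
After 'push 3': [10, 10, 3]
After 'push -1': [10, 10, 3, -1]
After 'push 19': [10, 10, 3, -1, 19]
After 'push 4': [10, 10, 3, -1, 19, 4]
After 'push -9': [10, 10, 3, -1, 19, 4, -9]

Answer: [10, 10, 3, -1, 19, 4, -9]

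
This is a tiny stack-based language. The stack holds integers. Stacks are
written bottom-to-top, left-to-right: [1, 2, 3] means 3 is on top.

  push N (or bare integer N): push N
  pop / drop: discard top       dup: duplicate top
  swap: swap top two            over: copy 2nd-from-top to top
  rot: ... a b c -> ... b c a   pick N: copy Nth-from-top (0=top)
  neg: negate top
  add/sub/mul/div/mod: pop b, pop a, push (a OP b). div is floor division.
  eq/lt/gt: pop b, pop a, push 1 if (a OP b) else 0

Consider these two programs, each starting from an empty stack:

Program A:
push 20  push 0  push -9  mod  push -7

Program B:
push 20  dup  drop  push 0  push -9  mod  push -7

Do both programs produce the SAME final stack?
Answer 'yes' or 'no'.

Answer: yes

Derivation:
Program A trace:
  After 'push 20': [20]
  After 'push 0': [20, 0]
  After 'push -9': [20, 0, -9]
  After 'mod': [20, 0]
  After 'push -7': [20, 0, -7]
Program A final stack: [20, 0, -7]

Program B trace:
  After 'push 20': [20]
  After 'dup': [20, 20]
  After 'drop': [20]
  After 'push 0': [20, 0]
  After 'push -9': [20, 0, -9]
  After 'mod': [20, 0]
  After 'push -7': [20, 0, -7]
Program B final stack: [20, 0, -7]
Same: yes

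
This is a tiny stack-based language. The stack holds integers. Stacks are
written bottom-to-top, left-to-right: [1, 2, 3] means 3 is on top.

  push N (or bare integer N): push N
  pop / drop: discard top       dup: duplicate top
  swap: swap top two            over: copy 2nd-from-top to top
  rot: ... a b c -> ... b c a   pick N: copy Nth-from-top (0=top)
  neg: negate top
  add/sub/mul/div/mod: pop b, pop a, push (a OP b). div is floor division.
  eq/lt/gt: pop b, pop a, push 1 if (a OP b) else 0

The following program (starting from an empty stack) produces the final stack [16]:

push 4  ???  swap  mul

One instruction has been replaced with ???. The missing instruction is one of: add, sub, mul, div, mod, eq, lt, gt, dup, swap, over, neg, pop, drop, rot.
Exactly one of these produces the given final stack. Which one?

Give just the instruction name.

Answer: dup

Derivation:
Stack before ???: [4]
Stack after ???:  [4, 4]
The instruction that transforms [4] -> [4, 4] is: dup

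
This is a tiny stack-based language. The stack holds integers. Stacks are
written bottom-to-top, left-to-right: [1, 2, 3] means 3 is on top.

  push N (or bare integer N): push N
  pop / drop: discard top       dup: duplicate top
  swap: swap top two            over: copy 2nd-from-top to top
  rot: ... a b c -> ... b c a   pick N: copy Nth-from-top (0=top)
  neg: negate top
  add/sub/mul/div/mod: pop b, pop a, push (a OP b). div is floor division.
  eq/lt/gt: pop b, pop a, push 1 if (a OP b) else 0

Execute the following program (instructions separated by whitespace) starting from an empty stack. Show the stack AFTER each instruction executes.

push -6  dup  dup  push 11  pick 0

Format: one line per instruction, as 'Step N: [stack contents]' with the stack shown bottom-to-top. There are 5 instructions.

Step 1: [-6]
Step 2: [-6, -6]
Step 3: [-6, -6, -6]
Step 4: [-6, -6, -6, 11]
Step 5: [-6, -6, -6, 11, 11]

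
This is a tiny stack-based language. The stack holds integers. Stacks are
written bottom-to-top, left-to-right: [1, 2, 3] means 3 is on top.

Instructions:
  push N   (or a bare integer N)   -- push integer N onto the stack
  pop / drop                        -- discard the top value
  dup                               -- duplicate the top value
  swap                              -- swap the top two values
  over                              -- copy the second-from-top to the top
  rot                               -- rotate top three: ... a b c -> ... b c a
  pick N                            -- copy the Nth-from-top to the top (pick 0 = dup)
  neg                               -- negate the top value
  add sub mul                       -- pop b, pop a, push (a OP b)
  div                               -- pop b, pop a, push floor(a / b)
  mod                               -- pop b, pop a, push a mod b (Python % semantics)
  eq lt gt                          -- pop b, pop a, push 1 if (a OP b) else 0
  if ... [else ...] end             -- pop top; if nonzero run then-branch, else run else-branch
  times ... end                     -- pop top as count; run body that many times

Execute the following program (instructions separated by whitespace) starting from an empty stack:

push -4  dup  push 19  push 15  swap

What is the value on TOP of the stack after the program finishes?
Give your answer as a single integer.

After 'push -4': [-4]
After 'dup': [-4, -4]
After 'push 19': [-4, -4, 19]
After 'push 15': [-4, -4, 19, 15]
After 'swap': [-4, -4, 15, 19]

Answer: 19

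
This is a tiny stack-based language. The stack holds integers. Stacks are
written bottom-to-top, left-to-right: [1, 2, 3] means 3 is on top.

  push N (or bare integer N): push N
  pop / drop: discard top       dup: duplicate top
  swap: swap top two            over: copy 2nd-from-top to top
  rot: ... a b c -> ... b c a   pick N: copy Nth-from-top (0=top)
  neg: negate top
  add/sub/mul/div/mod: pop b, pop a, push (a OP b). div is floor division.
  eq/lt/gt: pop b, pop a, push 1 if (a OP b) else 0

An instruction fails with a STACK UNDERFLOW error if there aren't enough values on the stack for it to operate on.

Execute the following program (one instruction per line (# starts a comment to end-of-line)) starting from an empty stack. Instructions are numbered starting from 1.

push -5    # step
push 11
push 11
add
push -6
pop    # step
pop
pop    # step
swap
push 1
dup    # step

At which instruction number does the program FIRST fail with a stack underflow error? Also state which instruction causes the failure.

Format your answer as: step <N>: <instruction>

Answer: step 9: swap

Derivation:
Step 1 ('push -5'): stack = [-5], depth = 1
Step 2 ('push 11'): stack = [-5, 11], depth = 2
Step 3 ('push 11'): stack = [-5, 11, 11], depth = 3
Step 4 ('add'): stack = [-5, 22], depth = 2
Step 5 ('push -6'): stack = [-5, 22, -6], depth = 3
Step 6 ('pop'): stack = [-5, 22], depth = 2
Step 7 ('pop'): stack = [-5], depth = 1
Step 8 ('pop'): stack = [], depth = 0
Step 9 ('swap'): needs 2 value(s) but depth is 0 — STACK UNDERFLOW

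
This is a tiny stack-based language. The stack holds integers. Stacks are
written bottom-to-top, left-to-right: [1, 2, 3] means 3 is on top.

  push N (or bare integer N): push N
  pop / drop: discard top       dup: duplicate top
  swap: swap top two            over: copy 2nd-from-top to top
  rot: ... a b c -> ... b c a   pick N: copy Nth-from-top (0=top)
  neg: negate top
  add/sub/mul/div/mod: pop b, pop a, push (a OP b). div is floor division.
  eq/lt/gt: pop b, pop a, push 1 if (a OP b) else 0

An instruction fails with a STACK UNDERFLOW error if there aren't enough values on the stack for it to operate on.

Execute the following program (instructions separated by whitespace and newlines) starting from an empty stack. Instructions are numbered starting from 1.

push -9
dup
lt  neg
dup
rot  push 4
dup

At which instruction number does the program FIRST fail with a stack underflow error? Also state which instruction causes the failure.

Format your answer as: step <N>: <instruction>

Answer: step 6: rot

Derivation:
Step 1 ('push -9'): stack = [-9], depth = 1
Step 2 ('dup'): stack = [-9, -9], depth = 2
Step 3 ('lt'): stack = [0], depth = 1
Step 4 ('neg'): stack = [0], depth = 1
Step 5 ('dup'): stack = [0, 0], depth = 2
Step 6 ('rot'): needs 3 value(s) but depth is 2 — STACK UNDERFLOW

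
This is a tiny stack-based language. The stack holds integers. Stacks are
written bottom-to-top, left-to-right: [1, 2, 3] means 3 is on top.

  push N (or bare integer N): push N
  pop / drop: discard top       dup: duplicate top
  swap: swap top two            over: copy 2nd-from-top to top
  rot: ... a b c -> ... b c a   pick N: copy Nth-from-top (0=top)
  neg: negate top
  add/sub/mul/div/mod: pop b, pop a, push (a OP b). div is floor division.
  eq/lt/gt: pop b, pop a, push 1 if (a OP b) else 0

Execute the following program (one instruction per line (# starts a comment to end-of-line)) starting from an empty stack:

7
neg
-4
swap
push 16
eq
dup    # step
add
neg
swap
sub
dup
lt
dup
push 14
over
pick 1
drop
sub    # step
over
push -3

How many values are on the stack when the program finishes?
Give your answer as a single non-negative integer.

After 'push 7': stack = [7] (depth 1)
After 'neg': stack = [-7] (depth 1)
After 'push -4': stack = [-7, -4] (depth 2)
After 'swap': stack = [-4, -7] (depth 2)
After 'push 16': stack = [-4, -7, 16] (depth 3)
After 'eq': stack = [-4, 0] (depth 2)
After 'dup': stack = [-4, 0, 0] (depth 3)
After 'add': stack = [-4, 0] (depth 2)
After 'neg': stack = [-4, 0] (depth 2)
After 'swap': stack = [0, -4] (depth 2)
  ...
After 'dup': stack = [4, 4] (depth 2)
After 'lt': stack = [0] (depth 1)
After 'dup': stack = [0, 0] (depth 2)
After 'push 14': stack = [0, 0, 14] (depth 3)
After 'over': stack = [0, 0, 14, 0] (depth 4)
After 'pick 1': stack = [0, 0, 14, 0, 14] (depth 5)
After 'drop': stack = [0, 0, 14, 0] (depth 4)
After 'sub': stack = [0, 0, 14] (depth 3)
After 'over': stack = [0, 0, 14, 0] (depth 4)
After 'push -3': stack = [0, 0, 14, 0, -3] (depth 5)

Answer: 5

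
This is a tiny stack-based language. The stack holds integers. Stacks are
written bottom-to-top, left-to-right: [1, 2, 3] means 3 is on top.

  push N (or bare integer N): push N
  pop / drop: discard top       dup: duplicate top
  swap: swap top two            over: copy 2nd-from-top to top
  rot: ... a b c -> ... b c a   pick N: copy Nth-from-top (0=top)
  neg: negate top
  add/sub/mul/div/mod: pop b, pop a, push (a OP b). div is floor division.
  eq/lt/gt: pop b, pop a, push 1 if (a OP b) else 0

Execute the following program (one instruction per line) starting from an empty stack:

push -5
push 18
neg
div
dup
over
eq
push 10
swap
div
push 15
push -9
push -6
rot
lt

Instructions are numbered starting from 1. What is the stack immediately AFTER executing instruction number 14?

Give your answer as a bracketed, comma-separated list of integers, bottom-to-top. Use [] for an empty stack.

Step 1 ('push -5'): [-5]
Step 2 ('push 18'): [-5, 18]
Step 3 ('neg'): [-5, -18]
Step 4 ('div'): [0]
Step 5 ('dup'): [0, 0]
Step 6 ('over'): [0, 0, 0]
Step 7 ('eq'): [0, 1]
Step 8 ('push 10'): [0, 1, 10]
Step 9 ('swap'): [0, 10, 1]
Step 10 ('div'): [0, 10]
Step 11 ('push 15'): [0, 10, 15]
Step 12 ('push -9'): [0, 10, 15, -9]
Step 13 ('push -6'): [0, 10, 15, -9, -6]
Step 14 ('rot'): [0, 10, -9, -6, 15]

Answer: [0, 10, -9, -6, 15]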